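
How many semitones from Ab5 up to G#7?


Absolute semitone position = octave×12 + chromatic position
Ab5: 5×12 + 8 = 68
G#7: 7×12 + 8 = 92
Difference = 92 - 68 = 24
= 24 semitones


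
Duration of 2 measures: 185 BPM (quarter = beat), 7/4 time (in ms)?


Step by step:
Quarter-note beat duration = 60000 / 185 ms
Beats per measure (7/4) = 7
One measure = 7 × 60000 / 185 = 420000 / 185 ms
2 measures = 2 × 420000 / 185 = 840000 / 185
= 4540.5 ms


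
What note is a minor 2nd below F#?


Step by step:
A 2nd spans 2 letter names, so from F we land on E
A minor 2nd = 1 semitone below F#
Spell E at that pitch: E#
= E#


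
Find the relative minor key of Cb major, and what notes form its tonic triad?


Let's work it out.
The relative minor shares the major's key signature and starts on its 6th degree
6th degree = a major 6th above the tonic; a major 6th above Cb is Ab
→ relative minor of Cb major is Ab minor
Tonic triad of Ab minor = root + minor 3rd + perfect 5th = Ab Cb Eb
= Ab minor; triad = Ab Cb Eb


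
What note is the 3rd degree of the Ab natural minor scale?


Reasoning:
Natural minor scale pattern: W-H-W-W-H-W-W (2-1-2-2-1-2-2 semitones)
Starting from Ab:
  Ab + 2 semitones → Bb
  Bb + 1 semitone → Cb
  Cb + 2 semitones → Db
  Db + 2 semitones → Eb
  Eb + 1 semitone → Fb
  Fb + 2 semitones → Gb
  Gb + 2 semitones → Ab
Scale: Ab Bb Cb Db Eb Fb Gb
Degree 3 = Cb


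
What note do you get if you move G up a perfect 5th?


Reasoning:
perfect 5th: 5 letter names, 7 semitones
Letter: G + 4 → D
Pitch: G + 7 semitones, spelled as a D → D
= D


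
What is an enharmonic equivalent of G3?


Enharmonic notes sound the same pitch but are spelled with different letter names
G and F## name the same pitch class
= F##3


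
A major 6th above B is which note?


Solution.
A 6th spans 6 letter names, so from B we land on G
A major 6th = 9 semitones above B
Spell G at that pitch: G#
= G#


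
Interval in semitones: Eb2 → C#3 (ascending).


Step by step:
Absolute semitone position = octave×12 + chromatic position
Eb2: 2×12 + 3 = 27
C#3: 3×12 + 1 = 37
Difference = 37 - 27 = 10
= 10 semitones


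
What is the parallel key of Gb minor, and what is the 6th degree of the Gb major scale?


Let's work it out.
Parallel keys share the same tonic but differ in mode
Gb minor → parallel is Gb major
Gb major scale: Gb Ab Bb Cb Db Eb F
= Gb major; 6th degree = Eb


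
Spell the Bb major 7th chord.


Major 7th chord = root + major 3rd + perfect 5th + major 7th
Seventh chords stack in thirds, so the letter names are B-D-F-A
Root: Bb
Major 3rd above Bb: D
Perfect 5th above Bb: F
Major 7th above Bb: A
Chord = Bb D F A


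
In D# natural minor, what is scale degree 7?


Reasoning:
Natural minor scale pattern: W-H-W-W-H-W-W (2-1-2-2-1-2-2 semitones)
Starting from D#:
  D# + 2 semitones → E#
  E# + 1 semitone → F#
  F# + 2 semitones → G#
  G# + 2 semitones → A#
  A# + 1 semitone → B
  B + 2 semitones → C#
  C# + 2 semitones → D#
Scale: D# E# F# G# A# B C#
Degree 7 = C#


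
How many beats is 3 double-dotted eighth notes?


Working:
Base eighth note = 1/2 beats
Dot 1 adds half the previous value: +1/4
Dot 2 adds half the previous value: +1/8
One double-dotted eighth = 1/2 + 1/4 + 1/8 = 7/8
3 of them = 3 × 7/8 = 21/8
= 21/8 beats


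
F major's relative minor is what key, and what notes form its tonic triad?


Reasoning:
The relative minor shares the major's key signature and starts on its 6th degree
6th degree = a major 6th above the tonic; a major 6th above F is D
→ relative minor of F major is D minor
Tonic triad of D minor = root + minor 3rd + perfect 5th = D F A
= D minor; triad = D F A


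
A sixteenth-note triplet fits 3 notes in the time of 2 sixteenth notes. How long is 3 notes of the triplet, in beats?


Triplet: 3 notes occupy the space of 2 sixteenth notes
Space = 2 × 1/4 = 1/2 beats
Each triplet note = 1/2 / 3 = 1/6 beats
3 notes = 3 × 1/6 = 1/2
= 1/2 beats


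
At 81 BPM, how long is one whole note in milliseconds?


Working:
One quarter-note beat = 60000 / BPM = 60000 / 81 ms
Whole note = 4 × quarter note
Duration = 4 × 60000 / 81 = 240000 / 81
= 2963.0 ms


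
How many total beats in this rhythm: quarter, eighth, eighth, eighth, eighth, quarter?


Solution.
Beat values:
  quarter = 1 beat
  eighth = 0.5 beats
  eighth = 0.5 beats
  eighth = 0.5 beats
  eighth = 0.5 beats
  quarter = 1 beat
Sum = 1 + 0.5 + 0.5 + 0.5 + 0.5 + 1
= 4 beats


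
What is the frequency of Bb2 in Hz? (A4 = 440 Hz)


Working:
f = 440 × 2^(n/12) where n = semitones from A4
Bb2: -23 semitones from A4
f = 440 × 2^(-23/12)
f = 116.54 Hz


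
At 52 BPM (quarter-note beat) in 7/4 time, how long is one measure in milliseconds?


Quarter-note beat duration = 60000 / 52 ms
Beats per measure (7/4) = 7
One measure = 7 × 60000 / 52 = 420000 / 52 ms
= 8076.9 ms


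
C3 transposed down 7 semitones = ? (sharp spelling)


C3: chromatic position 0 in octave 3 → absolute = 3×12 + 0 = 36
Transpose down 7: 36 - 7 = 29
29 = 2×12 + 5 → F in octave 2
Result = F2


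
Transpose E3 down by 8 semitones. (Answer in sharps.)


Let's work it out.
E3: chromatic position 4 in octave 3 → absolute = 3×12 + 4 = 40
Transpose down 8: 40 - 8 = 32
32 = 2×12 + 8 → G# in octave 2
Result = G#2


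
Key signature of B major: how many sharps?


Sharp major keys follow the circle of fifths: C(0), G(1), D(2), A(3), E(4), B(5), F#(6), C#(7)
B major has 5 sharps
Order of sharps: F# C# G# D# A# E# B# → first 5: F#, C#, G#, D#, A#
= 5 sharps


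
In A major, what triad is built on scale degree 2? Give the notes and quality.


Let's work it out.
A major scale: A B C# D E F# G#
Diatonic triad on degree 2 stacks scale notes 2, 4, 6: B D F#
B→D = 3 semitones; B→F# = 7 semitones → minor triad
= B D F# (minor)


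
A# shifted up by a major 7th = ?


Reasoning:
major 7th: 7 letter names, 11 semitones
Letter: A + 6 → G
Pitch: A# + 11 semitones, spelled as a G → G##
= G##


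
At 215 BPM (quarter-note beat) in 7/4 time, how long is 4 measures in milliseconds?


Step by step:
Quarter-note beat duration = 60000 / 215 ms
Beats per measure (7/4) = 7
One measure = 7 × 60000 / 215 = 420000 / 215 ms
4 measures = 4 × 420000 / 215 = 1680000 / 215
= 7814.0 ms


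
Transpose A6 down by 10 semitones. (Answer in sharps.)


A6: chromatic position 9 in octave 6 → absolute = 6×12 + 9 = 81
Transpose down 10: 81 - 10 = 71
71 = 5×12 + 11 → B in octave 5
Result = B5


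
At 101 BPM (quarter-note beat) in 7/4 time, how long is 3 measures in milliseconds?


Quarter-note beat duration = 60000 / 101 ms
Beats per measure (7/4) = 7
One measure = 7 × 60000 / 101 = 420000 / 101 ms
3 measures = 3 × 420000 / 101 = 1260000 / 101
= 12475.2 ms


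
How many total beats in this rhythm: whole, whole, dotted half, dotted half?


Let's work it out.
Beat values:
  whole = 4 beats
  whole = 4 beats
  dotted half = 3 beats
  dotted half = 3 beats
Sum = 4 + 4 + 3 + 3
= 14 beats


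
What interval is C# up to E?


Step by step:
Letter names: C → E spans 3 letter names → a 3rd
Semitones: C# → E = 3 half-steps
A 3rd of 3 semitones is a minor 3rd
= minor 3rd


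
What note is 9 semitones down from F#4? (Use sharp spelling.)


Let's work it out.
F#4: chromatic position 6 in octave 4 → absolute = 4×12 + 6 = 54
Transpose down 9: 54 - 9 = 45
45 = 3×12 + 9 → A in octave 3
Result = A3


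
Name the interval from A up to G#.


Letter names: A → G spans 7 letter names → a 7th
Semitones: A → G# = 11 half-steps
A 7th of 11 semitones is a major 7th
= major 7th


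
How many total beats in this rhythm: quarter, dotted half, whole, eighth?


Beat values:
  quarter = 1 beat
  dotted half = 3 beats
  whole = 4 beats
  eighth = 0.5 beats
Sum = 1 + 3 + 4 + 0.5
= 8.5 beats


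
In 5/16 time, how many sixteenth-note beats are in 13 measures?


Time signature 5/16: the bottom number 16 means the sixteenth note gets one count
The top number 5 means 5 sixteenth-note beats per measure
Total = 5 × 13 measures
= 65 sixteenth-note beats


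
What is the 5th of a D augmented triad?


Augmented triad = root + major 3rd (4 semitones) + augmented 5th (8 semitones)
A triad on D stacks thirds, so the chord tones use letter names D-F-A
Root: D
Major 3rd above D: F#
Augmented 5th above D: A#
The 5th = A#


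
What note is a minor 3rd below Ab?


Step by step:
A 3rd spans 3 letter names, so from A we land on F
A minor 3rd = 3 semitones below Ab
Spell F at that pitch: F
= F


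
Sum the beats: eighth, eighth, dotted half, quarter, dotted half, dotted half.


Solution.
Beat values:
  eighth = 0.5 beats
  eighth = 0.5 beats
  dotted half = 3 beats
  quarter = 1 beat
  dotted half = 3 beats
  dotted half = 3 beats
Sum = 0.5 + 0.5 + 3 + 1 + 3 + 3
= 11 beats


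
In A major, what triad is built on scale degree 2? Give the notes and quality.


A major scale: A B C# D E F# G#
Diatonic triad on degree 2 stacks scale notes 2, 4, 6: B D F#
B→D = 3 semitones; B→F# = 7 semitones → minor triad
= B D F# (minor)


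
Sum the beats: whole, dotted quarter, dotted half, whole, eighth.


Let's work it out.
Beat values:
  whole = 4 beats
  dotted quarter = 1.5 beats
  dotted half = 3 beats
  whole = 4 beats
  eighth = 0.5 beats
Sum = 4 + 1.5 + 3 + 4 + 0.5
= 13 beats


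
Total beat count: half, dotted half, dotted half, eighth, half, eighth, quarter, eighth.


Beat values:
  half = 2 beats
  dotted half = 3 beats
  dotted half = 3 beats
  eighth = 0.5 beats
  half = 2 beats
  eighth = 0.5 beats
  quarter = 1 beat
  eighth = 0.5 beats
Sum = 2 + 3 + 3 + 0.5 + 2 + 0.5 + 1 + 0.5
= 12.5 beats


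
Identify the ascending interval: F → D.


Let's work it out.
Letter names: F → D spans 6 letter names → a 6th
Semitones: F → D = 9 half-steps
A 6th of 9 semitones is a major 6th
= major 6th


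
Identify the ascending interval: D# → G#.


Letter names: D → G spans 4 letter names → a 4th
Semitones: D# → G# = 5 half-steps
A 4th of 5 semitones is a perfect 4th
= perfect 4th


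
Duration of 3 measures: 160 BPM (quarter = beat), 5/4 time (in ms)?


Step by step:
Quarter-note beat duration = 60000 / 160 ms
Beats per measure (5/4) = 5
One measure = 5 × 60000 / 160 = 300000 / 160 ms
3 measures = 3 × 300000 / 160 = 900000 / 160
= 5625.0 ms


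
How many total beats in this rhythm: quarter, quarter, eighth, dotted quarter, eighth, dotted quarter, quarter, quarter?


Solution.
Beat values:
  quarter = 1 beat
  quarter = 1 beat
  eighth = 0.5 beats
  dotted quarter = 1.5 beats
  eighth = 0.5 beats
  dotted quarter = 1.5 beats
  quarter = 1 beat
  quarter = 1 beat
Sum = 1 + 1 + 0.5 + 1.5 + 0.5 + 1.5 + 1 + 1
= 8 beats


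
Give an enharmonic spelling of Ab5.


Enharmonic notes sound the same pitch but are spelled with different letter names
Ab and G# name the same pitch class
= G#5


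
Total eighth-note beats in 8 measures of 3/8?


Time signature 3/8: the bottom number 8 means the eighth note gets one count
The top number 3 means 3 eighth-note beats per measure
Total = 3 × 8 measures
= 24 eighth-note beats


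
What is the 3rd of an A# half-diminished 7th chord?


Step by step:
Half-diminished 7th chord = root + minor 3rd + diminished 5th + minor 7th
Seventh chords stack in thirds, so the letter names are A-C-E-G
Root: A#
Minor 3rd above A#: C#
Diminished 5th above A#: E
Minor 7th above A#: G#
The 3rd = C#


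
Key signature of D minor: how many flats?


Flat minor keys: A(0), D(1), G(2), C(3), F(4), Bb(5), Eb(6), Ab(7)
D minor has 1 flat
Order of flats: Bb Eb Ab Db Gb Cb Fb → first 1: Bb
= 1 flat


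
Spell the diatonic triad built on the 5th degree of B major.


Let's work it out.
B major scale: B C# D# E F# G# A#
Diatonic triad on degree 5 stacks scale notes 5, 7, 2: F# A# C#
F#→A# = 4 semitones; F#→C# = 7 semitones → major triad
= F# A# C# (major)


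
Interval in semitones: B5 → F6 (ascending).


Reasoning:
Absolute semitone position = octave×12 + chromatic position
B5: 5×12 + 11 = 71
F6: 6×12 + 5 = 77
Difference = 77 - 71 = 6
= 6 semitones


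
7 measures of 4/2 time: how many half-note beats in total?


Time signature 4/2: the bottom number 2 means the half note gets one count
The top number 4 means 4 half-note beats per measure
Total = 4 × 7 measures
= 28 half-note beats


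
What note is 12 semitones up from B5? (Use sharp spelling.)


B5: chromatic position 11 in octave 5 → absolute = 5×12 + 11 = 71
Transpose up 12: 71 + 12 = 83
83 = 6×12 + 11 → B in octave 6
Result = B6


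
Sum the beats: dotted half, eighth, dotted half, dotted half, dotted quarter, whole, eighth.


Beat values:
  dotted half = 3 beats
  eighth = 0.5 beats
  dotted half = 3 beats
  dotted half = 3 beats
  dotted quarter = 1.5 beats
  whole = 4 beats
  eighth = 0.5 beats
Sum = 3 + 0.5 + 3 + 3 + 1.5 + 4 + 0.5
= 15.5 beats


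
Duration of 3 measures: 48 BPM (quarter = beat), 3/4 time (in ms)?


Quarter-note beat duration = 60000 / 48 ms
Beats per measure (3/4) = 3
One measure = 3 × 60000 / 48 = 180000 / 48 ms
3 measures = 3 × 180000 / 48 = 540000 / 48
= 11250.0 ms


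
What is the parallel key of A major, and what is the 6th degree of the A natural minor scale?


Solution.
Parallel keys share the same tonic but differ in mode
A major → parallel is A minor
A natural minor scale: A B C D E F G
= A minor; 6th degree = F


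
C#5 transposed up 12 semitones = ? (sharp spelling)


Step by step:
C#5: chromatic position 1 in octave 5 → absolute = 5×12 + 1 = 61
Transpose up 12: 61 + 12 = 73
73 = 6×12 + 1 → C# in octave 6
Result = C#6


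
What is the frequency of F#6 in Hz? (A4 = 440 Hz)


f = 440 × 2^(n/12) where n = semitones from A4
F#6: 21 semitones from A4
f = 440 × 2^(21/12)
f = 1479.98 Hz


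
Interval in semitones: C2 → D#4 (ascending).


Absolute semitone position = octave×12 + chromatic position
C2: 2×12 + 0 = 24
D#4: 4×12 + 3 = 51
Difference = 51 - 24 = 27
= 27 semitones


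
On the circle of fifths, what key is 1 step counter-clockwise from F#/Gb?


Each counter-clockwise step moves down a perfect 5th (= up a perfect 4th)
From F#/Gb: F#/Gb → B
= B


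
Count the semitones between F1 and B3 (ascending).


Absolute semitone position = octave×12 + chromatic position
F1: 1×12 + 5 = 17
B3: 3×12 + 11 = 47
Difference = 47 - 17 = 30
= 30 semitones


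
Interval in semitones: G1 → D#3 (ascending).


Absolute semitone position = octave×12 + chromatic position
G1: 1×12 + 7 = 19
D#3: 3×12 + 3 = 39
Difference = 39 - 19 = 20
= 20 semitones


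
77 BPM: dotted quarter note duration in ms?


Step by step:
One quarter-note beat = 60000 / BPM = 60000 / 77 ms
Dotted quarter note = 3/2 × quarter note
Duration = 3/2 × 60000 / 77 = 90000 / 77
= 1168.8 ms


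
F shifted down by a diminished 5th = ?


Working:
diminished 5th: 5 letter names, 6 semitones
Letter: F - 4 → B
Pitch: F - 6 semitones, spelled as a B → B
= B


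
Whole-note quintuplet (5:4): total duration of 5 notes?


Step by step:
Quintuplet: 5 notes occupy the space of 4 whole notes
Space = 4 × 4 = 16 beats
Each quintuplet note = 16 / 5 = 16/5 beats
5 notes = 5 × 16/5 = 16
= 16 beats


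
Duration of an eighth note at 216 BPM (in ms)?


Solution.
One quarter-note beat = 60000 / BPM = 60000 / 216 ms
Eighth note = 1/2 × quarter note
Duration = 1/2 × 60000 / 216 = 30000 / 216
= 138.9 ms


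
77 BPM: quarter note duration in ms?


Solution.
One quarter-note beat = 60000 / BPM = 60000 / 77 ms
Duration = 60000 / 77
= 779.2 ms


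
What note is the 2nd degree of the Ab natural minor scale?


Step by step:
Natural minor scale pattern: W-H-W-W-H-W-W (2-1-2-2-1-2-2 semitones)
Starting from Ab:
  Ab + 2 semitones → Bb
  Bb + 1 semitone → Cb
  Cb + 2 semitones → Db
  Db + 2 semitones → Eb
  Eb + 1 semitone → Fb
  Fb + 2 semitones → Gb
  Gb + 2 semitones → Ab
Scale: Ab Bb Cb Db Eb Fb Gb
Degree 2 = Bb


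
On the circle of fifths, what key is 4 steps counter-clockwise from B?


Solution.
Each counter-clockwise step moves down a perfect 5th (= up a perfect 4th)
From B: B → E → A → D → G
= G


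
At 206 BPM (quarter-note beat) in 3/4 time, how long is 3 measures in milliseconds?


Quarter-note beat duration = 60000 / 206 ms
Beats per measure (3/4) = 3
One measure = 3 × 60000 / 206 = 180000 / 206 ms
3 measures = 3 × 180000 / 206 = 540000 / 206
= 2621.4 ms


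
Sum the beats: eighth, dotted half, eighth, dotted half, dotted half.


Reasoning:
Beat values:
  eighth = 0.5 beats
  dotted half = 3 beats
  eighth = 0.5 beats
  dotted half = 3 beats
  dotted half = 3 beats
Sum = 0.5 + 3 + 0.5 + 3 + 3
= 10 beats


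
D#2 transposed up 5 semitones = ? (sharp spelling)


Working:
D#2: chromatic position 3 in octave 2 → absolute = 2×12 + 3 = 27
Transpose up 5: 27 + 5 = 32
32 = 2×12 + 8 → G# in octave 2
Result = G#2


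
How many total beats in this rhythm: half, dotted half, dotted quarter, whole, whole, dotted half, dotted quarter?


Solution.
Beat values:
  half = 2 beats
  dotted half = 3 beats
  dotted quarter = 1.5 beats
  whole = 4 beats
  whole = 4 beats
  dotted half = 3 beats
  dotted quarter = 1.5 beats
Sum = 2 + 3 + 1.5 + 4 + 4 + 3 + 1.5
= 19 beats


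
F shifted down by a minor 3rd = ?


minor 3rd: 3 letter names, 3 semitones
Letter: F - 2 → D
Pitch: F - 3 semitones, spelled as a D → D
= D


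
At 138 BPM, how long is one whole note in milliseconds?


Let's work it out.
One quarter-note beat = 60000 / BPM = 60000 / 138 ms
Whole note = 4 × quarter note
Duration = 4 × 60000 / 138 = 240000 / 138
= 1739.1 ms


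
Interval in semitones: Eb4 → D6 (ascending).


Solution.
Absolute semitone position = octave×12 + chromatic position
Eb4: 4×12 + 3 = 51
D6: 6×12 + 2 = 74
Difference = 74 - 51 = 23
= 23 semitones


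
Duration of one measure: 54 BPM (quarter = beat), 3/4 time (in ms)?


Let's work it out.
Quarter-note beat duration = 60000 / 54 ms
Beats per measure (3/4) = 3
One measure = 3 × 60000 / 54 = 180000 / 54 ms
= 3333.3 ms


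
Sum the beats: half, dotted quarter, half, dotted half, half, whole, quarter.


Solution.
Beat values:
  half = 2 beats
  dotted quarter = 1.5 beats
  half = 2 beats
  dotted half = 3 beats
  half = 2 beats
  whole = 4 beats
  quarter = 1 beat
Sum = 2 + 1.5 + 2 + 3 + 2 + 4 + 1
= 15.5 beats


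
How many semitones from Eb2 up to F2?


Absolute semitone position = octave×12 + chromatic position
Eb2: 2×12 + 3 = 27
F2: 2×12 + 5 = 29
Difference = 29 - 27 = 2
= 2 semitones


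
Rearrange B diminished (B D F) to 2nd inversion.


Reasoning:
Root position: B D F
2nd inversion: move root and 3rd up an octave
Bass note: F
Notes (bottom to top) = F B D


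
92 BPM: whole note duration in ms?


Let's work it out.
One quarter-note beat = 60000 / BPM = 60000 / 92 ms
Whole note = 4 × quarter note
Duration = 4 × 60000 / 92 = 240000 / 92
= 2608.7 ms


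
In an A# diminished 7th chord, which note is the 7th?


Step by step:
Diminished 7th chord = root + minor 3rd + diminished 5th + diminished 7th
Seventh chords stack in thirds, so the letter names are A-C-E-G
Root: A#
Minor 3rd above A#: C#
Diminished 5th above A#: E
Diminished 7th above A#: G
The 7th = G


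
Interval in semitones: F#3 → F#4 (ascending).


Solution.
Absolute semitone position = octave×12 + chromatic position
F#3: 3×12 + 6 = 42
F#4: 4×12 + 6 = 54
Difference = 54 - 42 = 12
= 12 semitones


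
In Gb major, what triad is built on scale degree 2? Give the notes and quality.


Solution.
Gb major scale: Gb Ab Bb Cb Db Eb F
Diatonic triad on degree 2 stacks scale notes 2, 4, 6: Ab Cb Eb
Ab→Cb = 3 semitones; Ab→Eb = 7 semitones → minor triad
= Ab Cb Eb (minor)


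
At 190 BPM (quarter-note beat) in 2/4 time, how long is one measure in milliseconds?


Quarter-note beat duration = 60000 / 190 ms
Beats per measure (2/4) = 2
One measure = 2 × 60000 / 190 = 120000 / 190 ms
= 631.6 ms


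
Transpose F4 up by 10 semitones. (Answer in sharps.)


Solution.
F4: chromatic position 5 in octave 4 → absolute = 4×12 + 5 = 53
Transpose up 10: 53 + 10 = 63
63 = 5×12 + 3 → D# in octave 5
Result = D#5


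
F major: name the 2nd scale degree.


Major scale pattern: W-W-H-W-W-W-H (2-2-1-2-2-2-1 semitones)
Starting from F:
  F + 2 semitones → G
  G + 2 semitones → A
  A + 1 semitone → Bb
  Bb + 2 semitones → C
  C + 2 semitones → D
  D + 2 semitones → E
  E + 1 semitone → F
Scale: F G A Bb C D E
Degree 2 = G


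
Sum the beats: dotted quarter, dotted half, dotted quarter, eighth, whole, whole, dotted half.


Working:
Beat values:
  dotted quarter = 1.5 beats
  dotted half = 3 beats
  dotted quarter = 1.5 beats
  eighth = 0.5 beats
  whole = 4 beats
  whole = 4 beats
  dotted half = 3 beats
Sum = 1.5 + 3 + 1.5 + 0.5 + 4 + 4 + 3
= 17.5 beats


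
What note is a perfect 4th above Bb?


Let's work it out.
A 4th spans 4 letter names, so from B we land on E
A perfect 4th = 5 semitones above Bb
Spell E at that pitch: Eb
= Eb


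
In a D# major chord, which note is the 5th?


Step by step:
Major triad = root + major 3rd (4 semitones) + perfect 5th (7 semitones)
A triad on D# stacks thirds, so the chord tones use letter names D-F-A
Root: D#
Major 3rd above D#: F##
Perfect 5th above D#: A#
The 5th = A#


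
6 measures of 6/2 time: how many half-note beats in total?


Reasoning:
Time signature 6/2: the bottom number 2 means the half note gets one count
The top number 6 means 6 half-note beats per measure
Total = 6 × 6 measures
= 36 half-note beats


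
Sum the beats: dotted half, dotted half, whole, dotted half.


Reasoning:
Beat values:
  dotted half = 3 beats
  dotted half = 3 beats
  whole = 4 beats
  dotted half = 3 beats
Sum = 3 + 3 + 4 + 3
= 13 beats


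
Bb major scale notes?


Major scale pattern: W-W-H-W-W-W-H (2-2-1-2-2-2-1 semitones)
Starting from Bb:
  Bb + 2 semitones → C
  C + 2 semitones → D
  D + 1 semitone → Eb
  Eb + 2 semitones → F
  F + 2 semitones → G
  G + 2 semitones → A
  A + 1 semitone → Bb
Scale = Bb C D Eb F G A


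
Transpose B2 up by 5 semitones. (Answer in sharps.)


Solution.
B2: chromatic position 11 in octave 2 → absolute = 2×12 + 11 = 35
Transpose up 5: 35 + 5 = 40
40 = 3×12 + 4 → E in octave 3
Result = E3


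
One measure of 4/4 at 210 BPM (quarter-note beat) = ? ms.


Reasoning:
Quarter-note beat duration = 60000 / 210 ms
Beats per measure (4/4) = 4
One measure = 4 × 60000 / 210 = 240000 / 210 ms
= 1142.9 ms


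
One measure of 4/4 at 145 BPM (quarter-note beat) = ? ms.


Quarter-note beat duration = 60000 / 145 ms
Beats per measure (4/4) = 4
One measure = 4 × 60000 / 145 = 240000 / 145 ms
= 1655.2 ms


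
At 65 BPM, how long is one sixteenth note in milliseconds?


Working:
One quarter-note beat = 60000 / BPM = 60000 / 65 ms
Sixteenth note = 1/4 × quarter note
Duration = 1/4 × 60000 / 65 = 15000 / 65
= 230.8 ms


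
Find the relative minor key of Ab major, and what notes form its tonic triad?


The relative minor shares the major's key signature and starts on its 6th degree
6th degree = a major 6th above the tonic; a major 6th above Ab is F
→ relative minor of Ab major is F minor
Tonic triad of F minor = root + minor 3rd + perfect 5th = F Ab C
= F minor; triad = F Ab C


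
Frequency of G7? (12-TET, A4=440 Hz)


f = 440 × 2^(n/12) where n = semitones from A4
G7: 34 semitones from A4
f = 440 × 2^(34/12)
f = 3135.96 Hz


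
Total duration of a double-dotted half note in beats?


Base half note = 2 beats
Dot 1 adds half the previous value: +1
Dot 2 adds half the previous value: +1/2
One double-dotted half = 2 + 1 + 1/2 = 7/2
= 7/2 beats


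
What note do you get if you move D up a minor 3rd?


Solution.
minor 3rd: 3 letter names, 3 semitones
Letter: D + 2 → F
Pitch: D + 3 semitones, spelled as an F → F
= F


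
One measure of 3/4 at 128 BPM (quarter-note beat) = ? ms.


Working:
Quarter-note beat duration = 60000 / 128 ms
Beats per measure (3/4) = 3
One measure = 3 × 60000 / 128 = 180000 / 128 ms
= 1406.2 ms


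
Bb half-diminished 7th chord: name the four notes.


Step by step:
Half-diminished 7th chord = root + minor 3rd + diminished 5th + minor 7th
Seventh chords stack in thirds, so the letter names are B-D-F-A
Root: Bb
Minor 3rd above Bb: Db
Diminished 5th above Bb: Fb
Minor 7th above Bb: Ab
Chord = Bb Db Fb Ab


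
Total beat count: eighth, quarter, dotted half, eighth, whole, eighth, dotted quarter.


Beat values:
  eighth = 0.5 beats
  quarter = 1 beat
  dotted half = 3 beats
  eighth = 0.5 beats
  whole = 4 beats
  eighth = 0.5 beats
  dotted quarter = 1.5 beats
Sum = 0.5 + 1 + 3 + 0.5 + 4 + 0.5 + 1.5
= 11 beats


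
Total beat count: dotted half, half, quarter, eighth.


Let's work it out.
Beat values:
  dotted half = 3 beats
  half = 2 beats
  quarter = 1 beat
  eighth = 0.5 beats
Sum = 3 + 2 + 1 + 0.5
= 6.5 beats


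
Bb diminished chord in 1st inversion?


Reasoning:
Root position: Bb Db Fb
1st inversion: move root up an octave
Bass note: Db
Notes (bottom to top) = Db Fb Bb


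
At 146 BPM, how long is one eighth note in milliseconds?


Let's work it out.
One quarter-note beat = 60000 / BPM = 60000 / 146 ms
Eighth note = 1/2 × quarter note
Duration = 1/2 × 60000 / 146 = 30000 / 146
= 205.5 ms


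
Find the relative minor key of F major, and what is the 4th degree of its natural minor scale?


Step by step:
The relative minor shares the major's key signature and starts on its 6th degree
6th degree = a major 6th above the tonic; a major 6th above F is D
→ relative minor of F major is D minor
D natural minor scale: D E F G A Bb C
= D minor; 4th degree = G


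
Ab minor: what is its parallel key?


Parallel keys share the same tonic but differ in mode
Ab minor → parallel is Ab major
= Ab major


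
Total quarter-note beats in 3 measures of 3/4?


Solution.
Time signature 3/4: the bottom number 4 means the quarter note gets one count
The top number 3 means 3 quarter-note beats per measure
Total = 3 × 3 measures
= 9 quarter-note beats


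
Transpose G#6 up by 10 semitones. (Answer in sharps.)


Solution.
G#6: chromatic position 8 in octave 6 → absolute = 6×12 + 8 = 80
Transpose up 10: 80 + 10 = 90
90 = 7×12 + 6 → F# in octave 7
Result = F#7


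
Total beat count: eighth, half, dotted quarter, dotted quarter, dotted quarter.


Let's work it out.
Beat values:
  eighth = 0.5 beats
  half = 2 beats
  dotted quarter = 1.5 beats
  dotted quarter = 1.5 beats
  dotted quarter = 1.5 beats
Sum = 0.5 + 2 + 1.5 + 1.5 + 1.5
= 7 beats


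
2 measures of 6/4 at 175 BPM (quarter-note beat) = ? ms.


Solution.
Quarter-note beat duration = 60000 / 175 ms
Beats per measure (6/4) = 6
One measure = 6 × 60000 / 175 = 360000 / 175 ms
2 measures = 2 × 360000 / 175 = 720000 / 175
= 4114.3 ms


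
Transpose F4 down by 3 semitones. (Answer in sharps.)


Reasoning:
F4: chromatic position 5 in octave 4 → absolute = 4×12 + 5 = 53
Transpose down 3: 53 - 3 = 50
50 = 4×12 + 2 → D in octave 4
Result = D4


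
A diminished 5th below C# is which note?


Step by step:
A 5th spans 5 letter names, so from C we land on F
A diminished 5th = 6 semitones below C#
Spell F at that pitch: F##
= F##


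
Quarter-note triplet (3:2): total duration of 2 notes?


Reasoning:
Triplet: 3 notes occupy the space of 2 quarter notes
Space = 2 × 1 = 2 beats
Each triplet note = 2 / 3 = 2/3 beats
2 notes = 2 × 2/3 = 4/3
= 4/3 beats


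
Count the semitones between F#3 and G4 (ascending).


Absolute semitone position = octave×12 + chromatic position
F#3: 3×12 + 6 = 42
G4: 4×12 + 7 = 55
Difference = 55 - 42 = 13
= 13 semitones


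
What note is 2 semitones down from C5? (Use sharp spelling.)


Step by step:
C5: chromatic position 0 in octave 5 → absolute = 5×12 + 0 = 60
Transpose down 2: 60 - 2 = 58
58 = 4×12 + 10 → A# in octave 4
Result = A#4


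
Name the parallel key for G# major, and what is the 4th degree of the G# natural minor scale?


Solution.
Parallel keys share the same tonic but differ in mode
G# major → parallel is G# minor
G# natural minor scale: G# A# B C# D# E F#
= G# minor; 4th degree = C#


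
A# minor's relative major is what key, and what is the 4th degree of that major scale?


Let's work it out.
The relative major shares the key signature and is a minor 3rd above the minor tonic
A minor 3rd above A# is C#
→ relative major of A# minor is C# major
C# major scale: C# D# E# F# G# A# B#
= C# major; 4th degree = F#


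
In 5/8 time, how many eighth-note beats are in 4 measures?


Step by step:
Time signature 5/8: the bottom number 8 means the eighth note gets one count
The top number 5 means 5 eighth-note beats per measure
Total = 5 × 4 measures
= 20 eighth-note beats


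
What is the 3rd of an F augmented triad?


Reasoning:
Augmented triad = root + major 3rd (4 semitones) + augmented 5th (8 semitones)
A triad on F stacks thirds, so the chord tones use letter names F-A-C
Root: F
Major 3rd above F: A
Augmented 5th above F: C#
The 3rd = A


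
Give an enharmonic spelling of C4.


Working:
Enharmonic notes sound the same pitch but are spelled with different letter names
C and Dbb name the same pitch class
= Dbb4


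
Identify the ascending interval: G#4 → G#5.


Working:
Letter names: G → G spans 8 letter names → an octave
Semitones: G#4 → G#5 = 12 half-steps
An octave of 12 semitones is a perfect octave
= perfect octave


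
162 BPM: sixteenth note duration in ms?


Solution.
One quarter-note beat = 60000 / BPM = 60000 / 162 ms
Sixteenth note = 1/4 × quarter note
Duration = 1/4 × 60000 / 162 = 15000 / 162
= 92.6 ms


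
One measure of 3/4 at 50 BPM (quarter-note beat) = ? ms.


Reasoning:
Quarter-note beat duration = 60000 / 50 ms
Beats per measure (3/4) = 3
One measure = 3 × 60000 / 50 = 180000 / 50 ms
= 3600.0 ms


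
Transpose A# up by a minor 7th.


Reasoning:
minor 7th: 7 letter names, 10 semitones
Letter: A + 6 → G
Pitch: A# + 10 semitones, spelled as a G → G#
= G#


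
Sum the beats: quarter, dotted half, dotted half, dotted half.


Beat values:
  quarter = 1 beat
  dotted half = 3 beats
  dotted half = 3 beats
  dotted half = 3 beats
Sum = 1 + 3 + 3 + 3
= 10 beats


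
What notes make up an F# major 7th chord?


Reasoning:
Major 7th chord = root + major 3rd + perfect 5th + major 7th
Seventh chords stack in thirds, so the letter names are F-A-C-E
Root: F#
Major 3rd above F#: A#
Perfect 5th above F#: C#
Major 7th above F#: E#
Chord = F# A# C# E#


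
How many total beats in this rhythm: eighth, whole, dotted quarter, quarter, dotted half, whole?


Beat values:
  eighth = 0.5 beats
  whole = 4 beats
  dotted quarter = 1.5 beats
  quarter = 1 beat
  dotted half = 3 beats
  whole = 4 beats
Sum = 0.5 + 4 + 1.5 + 1 + 3 + 4
= 14 beats


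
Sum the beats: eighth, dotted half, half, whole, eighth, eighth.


Step by step:
Beat values:
  eighth = 0.5 beats
  dotted half = 3 beats
  half = 2 beats
  whole = 4 beats
  eighth = 0.5 beats
  eighth = 0.5 beats
Sum = 0.5 + 3 + 2 + 4 + 0.5 + 0.5
= 10.5 beats


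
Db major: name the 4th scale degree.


Working:
Major scale pattern: W-W-H-W-W-W-H (2-2-1-2-2-2-1 semitones)
Starting from Db:
  Db + 2 semitones → Eb
  Eb + 2 semitones → F
  F + 1 semitone → Gb
  Gb + 2 semitones → Ab
  Ab + 2 semitones → Bb
  Bb + 2 semitones → C
  C + 1 semitone → Db
Scale: Db Eb F Gb Ab Bb C
Degree 4 = Gb


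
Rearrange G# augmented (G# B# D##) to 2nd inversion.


Solution.
Root position: G# B# D##
2nd inversion: move root and 3rd up an octave
Bass note: D##
Notes (bottom to top) = D## G# B#


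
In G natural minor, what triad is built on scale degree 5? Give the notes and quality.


Step by step:
G natural minor scale: G A Bb C D Eb F
Diatonic triad on degree 5 stacks scale notes 5, 7, 2: D F A
D→F = 3 semitones; D→A = 7 semitones → minor triad
= D F A (minor)


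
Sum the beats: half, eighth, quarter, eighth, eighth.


Reasoning:
Beat values:
  half = 2 beats
  eighth = 0.5 beats
  quarter = 1 beat
  eighth = 0.5 beats
  eighth = 0.5 beats
Sum = 2 + 0.5 + 1 + 0.5 + 0.5
= 4.5 beats


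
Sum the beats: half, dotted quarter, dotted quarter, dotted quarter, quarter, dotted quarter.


Solution.
Beat values:
  half = 2 beats
  dotted quarter = 1.5 beats
  dotted quarter = 1.5 beats
  dotted quarter = 1.5 beats
  quarter = 1 beat
  dotted quarter = 1.5 beats
Sum = 2 + 1.5 + 1.5 + 1.5 + 1 + 1.5
= 9 beats


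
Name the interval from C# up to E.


Letter names: C → E spans 3 letter names → a 3rd
Semitones: C# → E = 3 half-steps
A 3rd of 3 semitones is a minor 3rd
= minor 3rd


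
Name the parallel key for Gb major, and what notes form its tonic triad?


Step by step:
Parallel keys share the same tonic but differ in mode
Gb major → parallel is Gb minor
Tonic triad of Gb minor = Gb Bbb Db
= Gb minor; triad = Gb Bbb Db


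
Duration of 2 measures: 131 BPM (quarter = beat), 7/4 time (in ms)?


Working:
Quarter-note beat duration = 60000 / 131 ms
Beats per measure (7/4) = 7
One measure = 7 × 60000 / 131 = 420000 / 131 ms
2 measures = 2 × 420000 / 131 = 840000 / 131
= 6412.2 ms


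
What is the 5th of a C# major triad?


Major triad = root + major 3rd (4 semitones) + perfect 5th (7 semitones)
A triad on C# stacks thirds, so the chord tones use letter names C-E-G
Root: C#
Major 3rd above C#: E#
Perfect 5th above C#: G#
The 5th = G#


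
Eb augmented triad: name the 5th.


Augmented triad = root + major 3rd (4 semitones) + augmented 5th (8 semitones)
A triad on Eb stacks thirds, so the chord tones use letter names E-G-B
Root: Eb
Major 3rd above Eb: G
Augmented 5th above Eb: B
The 5th = B


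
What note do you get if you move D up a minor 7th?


Solution.
minor 7th: 7 letter names, 10 semitones
Letter: D + 6 → C
Pitch: D + 10 semitones, spelled as a C → C
= C


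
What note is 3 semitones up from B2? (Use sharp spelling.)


Let's work it out.
B2: chromatic position 11 in octave 2 → absolute = 2×12 + 11 = 35
Transpose up 3: 35 + 3 = 38
38 = 3×12 + 2 → D in octave 3
Result = D3


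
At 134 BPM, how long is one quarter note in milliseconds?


One quarter-note beat = 60000 / BPM = 60000 / 134 ms
Duration = 60000 / 134
= 447.8 ms


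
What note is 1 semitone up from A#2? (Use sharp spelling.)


Step by step:
A#2: chromatic position 10 in octave 2 → absolute = 2×12 + 10 = 34
Transpose up 1: 34 + 1 = 35
35 = 2×12 + 11 → B in octave 2
Result = B2


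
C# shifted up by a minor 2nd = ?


Let's work it out.
minor 2nd: 2 letter names, 1 semitones
Letter: C + 1 → D
Pitch: C# + 1 semitones, spelled as a D → D
= D


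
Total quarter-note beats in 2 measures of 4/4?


Working:
Time signature 4/4: the bottom number 4 means the quarter note gets one count
The top number 4 means 4 quarter-note beats per measure
Total = 4 × 2 measures
= 8 quarter-note beats


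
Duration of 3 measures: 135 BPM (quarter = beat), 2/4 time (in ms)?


Reasoning:
Quarter-note beat duration = 60000 / 135 ms
Beats per measure (2/4) = 2
One measure = 2 × 60000 / 135 = 120000 / 135 ms
3 measures = 3 × 120000 / 135 = 360000 / 135
= 2666.7 ms


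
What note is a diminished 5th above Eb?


A 5th spans 5 letter names, so from E we land on B
A diminished 5th = 6 semitones above Eb
Spell B at that pitch: Bbb
= Bbb


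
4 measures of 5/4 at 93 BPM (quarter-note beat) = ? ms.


Step by step:
Quarter-note beat duration = 60000 / 93 ms
Beats per measure (5/4) = 5
One measure = 5 × 60000 / 93 = 300000 / 93 ms
4 measures = 4 × 300000 / 93 = 1200000 / 93
= 12903.2 ms


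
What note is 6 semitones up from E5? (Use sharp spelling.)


E5: chromatic position 4 in octave 5 → absolute = 5×12 + 4 = 64
Transpose up 6: 64 + 6 = 70
70 = 5×12 + 10 → A# in octave 5
Result = A#5


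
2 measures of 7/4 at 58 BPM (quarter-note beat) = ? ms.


Step by step:
Quarter-note beat duration = 60000 / 58 ms
Beats per measure (7/4) = 7
One measure = 7 × 60000 / 58 = 420000 / 58 ms
2 measures = 2 × 420000 / 58 = 840000 / 58
= 14482.8 ms


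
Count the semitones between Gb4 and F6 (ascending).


Absolute semitone position = octave×12 + chromatic position
Gb4: 4×12 + 6 = 54
F6: 6×12 + 5 = 77
Difference = 77 - 54 = 23
= 23 semitones


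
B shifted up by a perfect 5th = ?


perfect 5th: 5 letter names, 7 semitones
Letter: B + 4 → F
Pitch: B + 7 semitones, spelled as an F → F#
= F#


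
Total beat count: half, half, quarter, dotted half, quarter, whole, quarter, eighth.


Step by step:
Beat values:
  half = 2 beats
  half = 2 beats
  quarter = 1 beat
  dotted half = 3 beats
  quarter = 1 beat
  whole = 4 beats
  quarter = 1 beat
  eighth = 0.5 beats
Sum = 2 + 2 + 1 + 3 + 1 + 4 + 1 + 0.5
= 14.5 beats


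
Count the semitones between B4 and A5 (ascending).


Step by step:
Absolute semitone position = octave×12 + chromatic position
B4: 4×12 + 11 = 59
A5: 5×12 + 9 = 69
Difference = 69 - 59 = 10
= 10 semitones


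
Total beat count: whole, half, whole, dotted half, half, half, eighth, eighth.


Reasoning:
Beat values:
  whole = 4 beats
  half = 2 beats
  whole = 4 beats
  dotted half = 3 beats
  half = 2 beats
  half = 2 beats
  eighth = 0.5 beats
  eighth = 0.5 beats
Sum = 4 + 2 + 4 + 3 + 2 + 2 + 0.5 + 0.5
= 18 beats


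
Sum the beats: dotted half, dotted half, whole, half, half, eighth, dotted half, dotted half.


Step by step:
Beat values:
  dotted half = 3 beats
  dotted half = 3 beats
  whole = 4 beats
  half = 2 beats
  half = 2 beats
  eighth = 0.5 beats
  dotted half = 3 beats
  dotted half = 3 beats
Sum = 3 + 3 + 4 + 2 + 2 + 0.5 + 3 + 3
= 20.5 beats


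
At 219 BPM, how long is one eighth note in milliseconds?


Working:
One quarter-note beat = 60000 / BPM = 60000 / 219 ms
Eighth note = 1/2 × quarter note
Duration = 1/2 × 60000 / 219 = 30000 / 219
= 137.0 ms


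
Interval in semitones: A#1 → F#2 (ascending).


Working:
Absolute semitone position = octave×12 + chromatic position
A#1: 1×12 + 10 = 22
F#2: 2×12 + 6 = 30
Difference = 30 - 22 = 8
= 8 semitones


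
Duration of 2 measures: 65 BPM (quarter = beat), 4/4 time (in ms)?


Quarter-note beat duration = 60000 / 65 ms
Beats per measure (4/4) = 4
One measure = 4 × 60000 / 65 = 240000 / 65 ms
2 measures = 2 × 240000 / 65 = 480000 / 65
= 7384.6 ms


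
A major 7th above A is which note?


Solution.
A 7th spans 7 letter names, so from A we land on G
A major 7th = 11 semitones above A
Spell G at that pitch: G#
= G#


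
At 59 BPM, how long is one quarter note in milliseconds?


Working:
One quarter-note beat = 60000 / BPM = 60000 / 59 ms
Duration = 60000 / 59
= 1016.9 ms


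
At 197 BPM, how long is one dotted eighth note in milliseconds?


Solution.
One quarter-note beat = 60000 / BPM = 60000 / 197 ms
Dotted eighth note = 3/4 × quarter note
Duration = 3/4 × 60000 / 197 = 45000 / 197
= 228.4 ms


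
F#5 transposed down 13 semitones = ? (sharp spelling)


F#5: chromatic position 6 in octave 5 → absolute = 5×12 + 6 = 66
Transpose down 13: 66 - 13 = 53
53 = 4×12 + 5 → F in octave 4
Result = F4


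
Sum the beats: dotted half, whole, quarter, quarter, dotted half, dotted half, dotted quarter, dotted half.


Beat values:
  dotted half = 3 beats
  whole = 4 beats
  quarter = 1 beat
  quarter = 1 beat
  dotted half = 3 beats
  dotted half = 3 beats
  dotted quarter = 1.5 beats
  dotted half = 3 beats
Sum = 3 + 4 + 1 + 1 + 3 + 3 + 1.5 + 3
= 19.5 beats
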